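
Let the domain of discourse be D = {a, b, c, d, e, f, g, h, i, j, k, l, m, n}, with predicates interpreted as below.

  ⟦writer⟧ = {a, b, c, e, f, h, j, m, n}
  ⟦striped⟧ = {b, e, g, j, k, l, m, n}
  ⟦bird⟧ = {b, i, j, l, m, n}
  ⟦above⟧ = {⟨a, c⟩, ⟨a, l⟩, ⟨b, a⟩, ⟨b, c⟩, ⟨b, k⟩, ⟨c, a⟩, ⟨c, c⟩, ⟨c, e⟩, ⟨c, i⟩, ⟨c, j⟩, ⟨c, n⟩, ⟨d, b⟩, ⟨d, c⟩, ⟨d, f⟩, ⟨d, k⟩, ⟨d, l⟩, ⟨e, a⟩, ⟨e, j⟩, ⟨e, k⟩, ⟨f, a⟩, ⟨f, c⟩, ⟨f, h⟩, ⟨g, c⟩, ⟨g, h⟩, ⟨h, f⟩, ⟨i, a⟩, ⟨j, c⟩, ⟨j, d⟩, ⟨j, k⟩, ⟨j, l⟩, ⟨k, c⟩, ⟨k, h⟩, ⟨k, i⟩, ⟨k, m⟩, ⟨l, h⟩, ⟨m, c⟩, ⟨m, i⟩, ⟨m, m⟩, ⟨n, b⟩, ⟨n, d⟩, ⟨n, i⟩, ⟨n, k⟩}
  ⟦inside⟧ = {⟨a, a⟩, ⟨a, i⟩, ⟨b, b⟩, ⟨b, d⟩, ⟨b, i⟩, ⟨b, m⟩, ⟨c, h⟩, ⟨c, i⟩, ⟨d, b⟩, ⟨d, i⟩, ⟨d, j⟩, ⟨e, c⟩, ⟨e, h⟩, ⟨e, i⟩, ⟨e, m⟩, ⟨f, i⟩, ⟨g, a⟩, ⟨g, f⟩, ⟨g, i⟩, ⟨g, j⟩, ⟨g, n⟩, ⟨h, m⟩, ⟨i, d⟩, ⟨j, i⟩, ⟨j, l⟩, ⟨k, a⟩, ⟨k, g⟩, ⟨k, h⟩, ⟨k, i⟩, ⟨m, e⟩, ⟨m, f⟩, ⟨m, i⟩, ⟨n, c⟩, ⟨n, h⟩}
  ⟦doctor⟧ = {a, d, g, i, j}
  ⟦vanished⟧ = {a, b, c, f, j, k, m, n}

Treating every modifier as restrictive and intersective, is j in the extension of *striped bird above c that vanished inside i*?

⟦above c⟧ = {x : ⟨x, c⟩ ∈ ⟦above⟧} = {a, b, c, d, f, g, j, k, m}
⟦that vanished⟧ = ⟦vanished⟧ = {a, b, c, f, j, k, m, n}
⟦inside i⟧ = {x : ⟨x, i⟩ ∈ ⟦inside⟧} = {a, b, c, d, e, f, g, j, k, m}
⟦bird⟧ = {b, i, j, l, m, n}
… ∩ ⟦above c⟧ = {b, i, j, l, m, n} ∩ {a, b, c, d, f, g, j, k, m} = {b, j, m}
… ∩ ⟦that vanished⟧ = {b, j, m} ∩ {a, b, c, f, j, k, m, n} = {b, j, m}
… ∩ ⟦inside i⟧ = {b, j, m} ∩ {a, b, c, d, e, f, g, j, k, m} = {b, j, m}
… ∩ ⟦striped⟧ = {b, j, m} ∩ {b, e, g, j, k, l, m, n} = {b, j, m}
⟦striped bird above c that vanished inside i⟧ = {b, j, m}; j ∈ this set.

yes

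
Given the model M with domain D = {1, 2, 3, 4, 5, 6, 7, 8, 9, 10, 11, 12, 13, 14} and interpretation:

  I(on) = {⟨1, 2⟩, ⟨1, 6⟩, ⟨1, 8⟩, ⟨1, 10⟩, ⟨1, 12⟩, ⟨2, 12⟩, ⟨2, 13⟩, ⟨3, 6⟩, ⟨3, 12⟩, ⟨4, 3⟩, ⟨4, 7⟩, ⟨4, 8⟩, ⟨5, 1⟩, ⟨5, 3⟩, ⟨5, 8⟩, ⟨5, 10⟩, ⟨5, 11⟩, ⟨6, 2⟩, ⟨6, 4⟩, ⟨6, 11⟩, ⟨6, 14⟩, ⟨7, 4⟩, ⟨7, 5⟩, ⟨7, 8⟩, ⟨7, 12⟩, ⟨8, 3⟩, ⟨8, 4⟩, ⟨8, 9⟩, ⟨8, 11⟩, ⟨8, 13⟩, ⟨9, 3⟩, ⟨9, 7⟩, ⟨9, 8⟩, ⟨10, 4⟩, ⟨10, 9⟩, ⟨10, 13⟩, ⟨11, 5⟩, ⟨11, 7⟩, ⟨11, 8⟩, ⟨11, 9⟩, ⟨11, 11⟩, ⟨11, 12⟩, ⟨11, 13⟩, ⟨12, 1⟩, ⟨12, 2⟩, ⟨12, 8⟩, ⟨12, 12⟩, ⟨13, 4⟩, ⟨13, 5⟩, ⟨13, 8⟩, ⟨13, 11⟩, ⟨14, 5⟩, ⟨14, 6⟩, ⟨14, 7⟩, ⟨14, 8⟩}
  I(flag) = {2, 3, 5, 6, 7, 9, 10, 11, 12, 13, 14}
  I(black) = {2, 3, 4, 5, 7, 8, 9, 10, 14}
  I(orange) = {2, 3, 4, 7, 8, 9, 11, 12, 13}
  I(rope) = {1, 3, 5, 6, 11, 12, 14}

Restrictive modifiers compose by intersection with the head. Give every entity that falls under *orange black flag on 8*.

⟦on 8⟧ = {x : ⟨x, 8⟩ ∈ ⟦on⟧} = {1, 4, 5, 7, 9, 11, 12, 13, 14}
⟦flag⟧ = {2, 3, 5, 6, 7, 9, 10, 11, 12, 13, 14}
… ∩ ⟦on 8⟧ = {2, 3, 5, 6, 7, 9, 10, 11, 12, 13, 14} ∩ {1, 4, 5, 7, 9, 11, 12, 13, 14} = {5, 7, 9, 11, 12, 13, 14}
… ∩ ⟦orange⟧ = {5, 7, 9, 11, 12, 13, 14} ∩ {2, 3, 4, 7, 8, 9, 11, 12, 13} = {7, 9, 11, 12, 13}
… ∩ ⟦black⟧ = {7, 9, 11, 12, 13} ∩ {2, 3, 4, 5, 7, 8, 9, 10, 14} = {7, 9}
So ⟦orange black flag on 8⟧ = {7, 9}.

{7, 9}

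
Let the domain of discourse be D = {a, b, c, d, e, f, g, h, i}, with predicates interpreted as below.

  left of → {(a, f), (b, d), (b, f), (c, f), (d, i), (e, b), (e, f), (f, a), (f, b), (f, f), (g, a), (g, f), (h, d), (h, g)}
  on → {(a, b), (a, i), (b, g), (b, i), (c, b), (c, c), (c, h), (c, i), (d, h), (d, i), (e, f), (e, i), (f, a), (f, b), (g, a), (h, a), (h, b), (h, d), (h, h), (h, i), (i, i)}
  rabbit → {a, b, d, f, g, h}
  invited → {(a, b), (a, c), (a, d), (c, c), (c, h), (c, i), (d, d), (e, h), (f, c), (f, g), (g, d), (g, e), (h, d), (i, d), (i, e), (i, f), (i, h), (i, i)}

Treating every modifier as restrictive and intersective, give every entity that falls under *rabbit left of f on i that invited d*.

⟦left of f⟧ = {x : ⟨x, f⟩ ∈ ⟦left of⟧} = {a, b, c, e, f, g}
⟦on i⟧ = {x : ⟨x, i⟩ ∈ ⟦on⟧} = {a, b, c, d, e, h, i}
⟦that invited d⟧ = {x : ⟨x, d⟩ ∈ ⟦invited⟧} = {a, d, g, h, i}
⟦rabbit⟧ = {a, b, d, f, g, h}
… ∩ ⟦left of f⟧ = {a, b, d, f, g, h} ∩ {a, b, c, e, f, g} = {a, b, f, g}
… ∩ ⟦on i⟧ = {a, b, f, g} ∩ {a, b, c, d, e, h, i} = {a, b}
… ∩ ⟦that invited d⟧ = {a, b} ∩ {a, d, g, h, i} = {a}
So ⟦rabbit left of f on i that invited d⟧ = {a}.

{a}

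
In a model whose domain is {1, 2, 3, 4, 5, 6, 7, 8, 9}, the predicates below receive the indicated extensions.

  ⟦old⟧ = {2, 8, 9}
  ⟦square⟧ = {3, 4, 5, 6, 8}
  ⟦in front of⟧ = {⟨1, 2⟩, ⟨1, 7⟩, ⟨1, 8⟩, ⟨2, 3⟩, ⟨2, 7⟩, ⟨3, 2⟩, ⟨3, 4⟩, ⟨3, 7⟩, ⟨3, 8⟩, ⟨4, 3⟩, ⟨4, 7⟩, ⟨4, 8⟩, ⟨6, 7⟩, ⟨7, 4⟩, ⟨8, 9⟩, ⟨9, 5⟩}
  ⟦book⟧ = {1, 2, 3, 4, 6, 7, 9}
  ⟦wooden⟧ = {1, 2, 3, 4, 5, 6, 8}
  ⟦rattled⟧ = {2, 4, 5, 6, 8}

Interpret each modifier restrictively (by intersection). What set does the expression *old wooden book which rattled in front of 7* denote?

⟦which rattled⟧ = ⟦rattled⟧ = {2, 4, 5, 6, 8}
⟦in front of 7⟧ = {x : ⟨x, 7⟩ ∈ ⟦in front of⟧} = {1, 2, 3, 4, 6}
⟦book⟧ = {1, 2, 3, 4, 6, 7, 9}
… ∩ ⟦which rattled⟧ = {1, 2, 3, 4, 6, 7, 9} ∩ {2, 4, 5, 6, 8} = {2, 4, 6}
… ∩ ⟦in front of 7⟧ = {2, 4, 6} ∩ {1, 2, 3, 4, 6} = {2, 4, 6}
… ∩ ⟦old⟧ = {2, 4, 6} ∩ {2, 8, 9} = {2}
… ∩ ⟦wooden⟧ = {2} ∩ {1, 2, 3, 4, 5, 6, 8} = {2}
So ⟦old wooden book which rattled in front of 7⟧ = {2}.

{2}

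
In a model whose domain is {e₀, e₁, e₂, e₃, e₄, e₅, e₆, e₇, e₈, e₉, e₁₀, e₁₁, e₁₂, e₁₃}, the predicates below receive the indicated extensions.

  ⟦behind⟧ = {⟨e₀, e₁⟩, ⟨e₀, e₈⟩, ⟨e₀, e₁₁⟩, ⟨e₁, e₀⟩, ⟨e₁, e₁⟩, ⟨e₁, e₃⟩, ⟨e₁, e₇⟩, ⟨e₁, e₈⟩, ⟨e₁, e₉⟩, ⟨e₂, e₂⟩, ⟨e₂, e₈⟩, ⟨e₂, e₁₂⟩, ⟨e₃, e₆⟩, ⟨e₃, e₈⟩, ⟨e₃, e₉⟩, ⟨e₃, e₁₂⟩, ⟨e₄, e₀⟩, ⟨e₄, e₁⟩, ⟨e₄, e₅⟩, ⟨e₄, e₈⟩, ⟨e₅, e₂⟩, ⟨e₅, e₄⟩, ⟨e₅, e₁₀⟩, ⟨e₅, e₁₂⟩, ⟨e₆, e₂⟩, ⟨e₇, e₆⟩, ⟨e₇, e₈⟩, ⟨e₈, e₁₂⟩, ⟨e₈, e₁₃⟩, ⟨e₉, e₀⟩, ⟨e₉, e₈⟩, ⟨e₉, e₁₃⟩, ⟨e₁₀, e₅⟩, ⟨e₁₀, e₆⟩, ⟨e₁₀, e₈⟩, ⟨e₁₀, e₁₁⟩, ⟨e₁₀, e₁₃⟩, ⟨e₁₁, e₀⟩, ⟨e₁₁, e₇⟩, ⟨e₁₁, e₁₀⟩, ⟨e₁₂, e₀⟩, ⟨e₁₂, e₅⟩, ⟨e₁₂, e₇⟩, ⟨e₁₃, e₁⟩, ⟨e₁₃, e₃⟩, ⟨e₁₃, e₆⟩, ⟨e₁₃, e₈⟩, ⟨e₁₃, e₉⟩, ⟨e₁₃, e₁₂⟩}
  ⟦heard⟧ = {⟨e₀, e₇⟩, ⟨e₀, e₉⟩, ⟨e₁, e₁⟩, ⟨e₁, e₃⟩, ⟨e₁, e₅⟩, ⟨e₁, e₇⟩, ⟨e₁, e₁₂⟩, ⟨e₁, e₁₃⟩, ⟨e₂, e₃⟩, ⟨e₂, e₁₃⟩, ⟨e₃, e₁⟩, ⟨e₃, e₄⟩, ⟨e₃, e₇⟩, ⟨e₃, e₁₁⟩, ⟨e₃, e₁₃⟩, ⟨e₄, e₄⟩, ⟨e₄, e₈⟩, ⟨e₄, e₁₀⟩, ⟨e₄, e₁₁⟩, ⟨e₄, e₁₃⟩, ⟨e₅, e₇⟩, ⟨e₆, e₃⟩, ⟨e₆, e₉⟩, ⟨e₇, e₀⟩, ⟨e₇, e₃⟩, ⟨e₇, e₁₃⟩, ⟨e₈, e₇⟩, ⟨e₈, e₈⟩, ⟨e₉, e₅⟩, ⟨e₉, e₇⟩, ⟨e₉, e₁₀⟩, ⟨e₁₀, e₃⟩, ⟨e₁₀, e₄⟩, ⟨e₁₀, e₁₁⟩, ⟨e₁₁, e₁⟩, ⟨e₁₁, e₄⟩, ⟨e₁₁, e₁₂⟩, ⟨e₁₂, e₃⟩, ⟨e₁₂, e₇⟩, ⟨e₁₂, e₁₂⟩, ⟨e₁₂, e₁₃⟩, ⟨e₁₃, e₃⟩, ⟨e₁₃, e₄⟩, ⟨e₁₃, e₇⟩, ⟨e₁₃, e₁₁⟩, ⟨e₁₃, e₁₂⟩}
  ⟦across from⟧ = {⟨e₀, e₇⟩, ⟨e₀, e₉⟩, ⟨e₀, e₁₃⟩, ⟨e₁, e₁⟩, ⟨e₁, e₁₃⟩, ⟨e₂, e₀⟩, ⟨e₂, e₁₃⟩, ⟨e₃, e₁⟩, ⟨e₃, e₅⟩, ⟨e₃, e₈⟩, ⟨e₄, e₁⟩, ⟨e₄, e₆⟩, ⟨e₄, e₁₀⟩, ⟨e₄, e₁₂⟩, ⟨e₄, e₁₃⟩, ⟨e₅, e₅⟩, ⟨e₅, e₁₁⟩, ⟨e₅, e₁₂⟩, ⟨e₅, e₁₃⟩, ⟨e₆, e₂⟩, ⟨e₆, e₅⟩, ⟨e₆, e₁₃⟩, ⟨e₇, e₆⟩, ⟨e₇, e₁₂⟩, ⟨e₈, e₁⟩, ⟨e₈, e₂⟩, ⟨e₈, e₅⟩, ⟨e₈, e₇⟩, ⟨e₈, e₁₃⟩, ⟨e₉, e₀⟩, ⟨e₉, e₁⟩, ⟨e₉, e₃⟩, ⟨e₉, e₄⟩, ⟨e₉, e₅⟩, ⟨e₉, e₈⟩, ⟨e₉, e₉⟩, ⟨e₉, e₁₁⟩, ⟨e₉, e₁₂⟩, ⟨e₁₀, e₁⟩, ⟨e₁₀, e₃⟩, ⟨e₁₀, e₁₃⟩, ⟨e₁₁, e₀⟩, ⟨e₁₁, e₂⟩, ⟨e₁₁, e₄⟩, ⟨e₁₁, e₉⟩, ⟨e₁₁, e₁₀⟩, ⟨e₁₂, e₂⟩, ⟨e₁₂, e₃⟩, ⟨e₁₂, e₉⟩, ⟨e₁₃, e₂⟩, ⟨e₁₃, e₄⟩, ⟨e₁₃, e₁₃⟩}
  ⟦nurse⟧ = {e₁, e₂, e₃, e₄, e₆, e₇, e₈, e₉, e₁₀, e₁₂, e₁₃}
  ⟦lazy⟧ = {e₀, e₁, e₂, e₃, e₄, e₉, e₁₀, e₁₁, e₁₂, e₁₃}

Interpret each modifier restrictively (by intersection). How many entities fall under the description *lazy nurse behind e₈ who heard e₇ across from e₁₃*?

⟦behind e₈⟧ = {x : ⟨x, e₈⟩ ∈ ⟦behind⟧} = {e₀, e₁, e₂, e₃, e₄, e₇, e₉, e₁₀, e₁₃}
⟦who heard e₇⟧ = {x : ⟨x, e₇⟩ ∈ ⟦heard⟧} = {e₀, e₁, e₃, e₅, e₈, e₉, e₁₂, e₁₃}
⟦across from e₁₃⟧ = {x : ⟨x, e₁₃⟩ ∈ ⟦across from⟧} = {e₀, e₁, e₂, e₄, e₅, e₆, e₈, e₁₀, e₁₃}
⟦nurse⟧ = {e₁, e₂, e₃, e₄, e₆, e₇, e₈, e₉, e₁₀, e₁₂, e₁₃}
… ∩ ⟦behind e₈⟧ = {e₁, e₂, e₃, e₄, e₆, e₇, e₈, e₉, e₁₀, e₁₂, e₁₃} ∩ {e₀, e₁, e₂, e₃, e₄, e₇, e₉, e₁₀, e₁₃} = {e₁, e₂, e₃, e₄, e₇, e₉, e₁₀, e₁₃}
… ∩ ⟦who heard e₇⟧ = {e₁, e₂, e₃, e₄, e₇, e₉, e₁₀, e₁₃} ∩ {e₀, e₁, e₃, e₅, e₈, e₉, e₁₂, e₁₃} = {e₁, e₃, e₉, e₁₃}
… ∩ ⟦across from e₁₃⟧ = {e₁, e₃, e₉, e₁₃} ∩ {e₀, e₁, e₂, e₄, e₅, e₆, e₈, e₁₀, e₁₃} = {e₁, e₁₃}
… ∩ ⟦lazy⟧ = {e₁, e₁₃} ∩ {e₀, e₁, e₂, e₃, e₄, e₉, e₁₀, e₁₁, e₁₂, e₁₃} = {e₁, e₁₃}
⟦lazy nurse behind e₈ who heard e₇ across from e₁₃⟧ = {e₁, e₁₃}, so the cardinality is 2.

2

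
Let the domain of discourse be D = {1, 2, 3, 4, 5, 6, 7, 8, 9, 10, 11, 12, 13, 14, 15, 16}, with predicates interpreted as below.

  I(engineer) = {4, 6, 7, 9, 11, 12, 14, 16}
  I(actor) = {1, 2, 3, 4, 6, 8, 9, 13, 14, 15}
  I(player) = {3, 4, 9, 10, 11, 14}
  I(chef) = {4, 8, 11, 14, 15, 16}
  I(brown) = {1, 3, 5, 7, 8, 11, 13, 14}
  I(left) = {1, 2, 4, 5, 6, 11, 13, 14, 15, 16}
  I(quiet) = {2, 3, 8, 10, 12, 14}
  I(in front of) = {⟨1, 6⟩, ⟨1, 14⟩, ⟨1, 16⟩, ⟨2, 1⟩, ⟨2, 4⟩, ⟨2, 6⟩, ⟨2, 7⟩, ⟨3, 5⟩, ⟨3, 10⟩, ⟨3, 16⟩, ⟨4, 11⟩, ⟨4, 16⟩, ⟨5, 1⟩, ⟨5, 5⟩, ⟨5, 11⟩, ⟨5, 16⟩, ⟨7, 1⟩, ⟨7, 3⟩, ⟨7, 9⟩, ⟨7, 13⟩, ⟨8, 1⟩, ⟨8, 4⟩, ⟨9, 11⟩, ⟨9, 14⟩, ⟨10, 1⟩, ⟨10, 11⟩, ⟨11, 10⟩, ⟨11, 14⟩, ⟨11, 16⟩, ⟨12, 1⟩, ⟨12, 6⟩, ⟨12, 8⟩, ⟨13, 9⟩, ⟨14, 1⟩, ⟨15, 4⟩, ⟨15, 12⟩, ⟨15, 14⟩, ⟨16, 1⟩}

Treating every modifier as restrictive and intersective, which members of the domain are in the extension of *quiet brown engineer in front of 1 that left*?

⟦in front of 1⟧ = {x : ⟨x, 1⟩ ∈ ⟦in front of⟧} = {2, 5, 7, 8, 10, 12, 14, 16}
⟦that left⟧ = ⟦left⟧ = {1, 2, 4, 5, 6, 11, 13, 14, 15, 16}
⟦engineer⟧ = {4, 6, 7, 9, 11, 12, 14, 16}
… ∩ ⟦in front of 1⟧ = {4, 6, 7, 9, 11, 12, 14, 16} ∩ {2, 5, 7, 8, 10, 12, 14, 16} = {7, 12, 14, 16}
… ∩ ⟦that left⟧ = {7, 12, 14, 16} ∩ {1, 2, 4, 5, 6, 11, 13, 14, 15, 16} = {14, 16}
… ∩ ⟦quiet⟧ = {14, 16} ∩ {2, 3, 8, 10, 12, 14} = {14}
… ∩ ⟦brown⟧ = {14} ∩ {1, 3, 5, 7, 8, 11, 13, 14} = {14}
So ⟦quiet brown engineer in front of 1 that left⟧ = {14}.

{14}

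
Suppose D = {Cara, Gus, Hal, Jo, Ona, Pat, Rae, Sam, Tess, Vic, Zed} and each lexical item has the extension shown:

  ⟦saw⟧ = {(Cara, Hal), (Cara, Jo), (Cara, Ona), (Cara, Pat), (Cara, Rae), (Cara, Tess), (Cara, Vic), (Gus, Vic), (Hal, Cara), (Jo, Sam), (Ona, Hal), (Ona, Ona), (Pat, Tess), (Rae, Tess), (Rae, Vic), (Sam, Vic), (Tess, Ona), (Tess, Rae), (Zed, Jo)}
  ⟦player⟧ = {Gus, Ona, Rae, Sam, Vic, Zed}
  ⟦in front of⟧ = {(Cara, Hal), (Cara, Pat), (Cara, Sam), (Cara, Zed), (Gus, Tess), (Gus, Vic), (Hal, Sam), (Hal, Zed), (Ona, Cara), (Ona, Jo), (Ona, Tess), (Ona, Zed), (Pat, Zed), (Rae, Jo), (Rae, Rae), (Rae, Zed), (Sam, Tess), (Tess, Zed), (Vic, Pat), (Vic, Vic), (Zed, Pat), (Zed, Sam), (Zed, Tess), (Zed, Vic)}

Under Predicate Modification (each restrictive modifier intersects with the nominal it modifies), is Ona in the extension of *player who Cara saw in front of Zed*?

⟦who Cara saw⟧ = {x : ⟨Cara, x⟩ ∈ ⟦saw⟧} = {Hal, Jo, Ona, Pat, Rae, Tess, Vic}
⟦in front of Zed⟧ = {x : ⟨x, Zed⟩ ∈ ⟦in front of⟧} = {Cara, Hal, Ona, Pat, Rae, Tess}
⟦player⟧ = {Gus, Ona, Rae, Sam, Vic, Zed}
… ∩ ⟦who Cara saw⟧ = {Gus, Ona, Rae, Sam, Vic, Zed} ∩ {Hal, Jo, Ona, Pat, Rae, Tess, Vic} = {Ona, Rae, Vic}
… ∩ ⟦in front of Zed⟧ = {Ona, Rae, Vic} ∩ {Cara, Hal, Ona, Pat, Rae, Tess} = {Ona, Rae}
⟦player who Cara saw in front of Zed⟧ = {Ona, Rae}; Ona ∈ this set.

yes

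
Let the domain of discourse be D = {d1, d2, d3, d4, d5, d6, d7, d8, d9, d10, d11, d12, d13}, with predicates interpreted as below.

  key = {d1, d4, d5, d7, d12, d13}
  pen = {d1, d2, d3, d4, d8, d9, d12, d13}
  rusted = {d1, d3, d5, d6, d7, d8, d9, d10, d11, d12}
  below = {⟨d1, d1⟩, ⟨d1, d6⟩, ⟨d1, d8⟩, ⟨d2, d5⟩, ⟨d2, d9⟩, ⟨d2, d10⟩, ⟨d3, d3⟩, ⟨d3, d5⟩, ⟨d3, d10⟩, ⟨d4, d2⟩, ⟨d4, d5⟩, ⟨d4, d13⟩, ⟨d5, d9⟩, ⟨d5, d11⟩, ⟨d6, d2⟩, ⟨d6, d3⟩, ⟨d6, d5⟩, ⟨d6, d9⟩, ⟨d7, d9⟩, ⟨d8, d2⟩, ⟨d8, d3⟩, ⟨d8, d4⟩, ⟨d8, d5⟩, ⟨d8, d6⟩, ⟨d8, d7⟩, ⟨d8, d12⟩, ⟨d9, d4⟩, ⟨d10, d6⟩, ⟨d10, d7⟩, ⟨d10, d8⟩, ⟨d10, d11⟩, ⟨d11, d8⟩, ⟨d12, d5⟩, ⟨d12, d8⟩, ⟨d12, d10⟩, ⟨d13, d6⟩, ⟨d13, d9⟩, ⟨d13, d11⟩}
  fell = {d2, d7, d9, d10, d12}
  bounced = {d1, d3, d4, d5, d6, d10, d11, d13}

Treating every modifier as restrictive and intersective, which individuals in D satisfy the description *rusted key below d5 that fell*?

⟦below d5⟧ = {x : ⟨x, d5⟩ ∈ ⟦below⟧} = {d2, d3, d4, d6, d8, d12}
⟦that fell⟧ = ⟦fell⟧ = {d2, d7, d9, d10, d12}
⟦key⟧ = {d1, d4, d5, d7, d12, d13}
… ∩ ⟦below d5⟧ = {d1, d4, d5, d7, d12, d13} ∩ {d2, d3, d4, d6, d8, d12} = {d4, d12}
… ∩ ⟦that fell⟧ = {d4, d12} ∩ {d2, d7, d9, d10, d12} = {d12}
… ∩ ⟦rusted⟧ = {d12} ∩ {d1, d3, d5, d6, d7, d8, d9, d10, d11, d12} = {d12}
So ⟦rusted key below d5 that fell⟧ = {d12}.

{d12}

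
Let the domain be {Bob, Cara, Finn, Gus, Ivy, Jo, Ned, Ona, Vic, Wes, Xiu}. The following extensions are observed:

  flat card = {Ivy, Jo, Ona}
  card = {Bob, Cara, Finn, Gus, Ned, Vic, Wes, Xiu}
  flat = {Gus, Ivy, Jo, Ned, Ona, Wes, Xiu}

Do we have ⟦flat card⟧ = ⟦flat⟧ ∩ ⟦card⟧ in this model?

no

⟦flat⟧ ∩ ⟦card⟧ = {Gus, Ivy, Jo, Ned, Ona, Wes, Xiu} ∩ {Bob, Cara, Finn, Gus, Ned, Vic, Wes, Xiu} = {Gus, Ned, Wes, Xiu}
Observed ⟦flat card⟧ = {Ivy, Jo, Ona}.
These differ, so the modifier is not intersective in this model.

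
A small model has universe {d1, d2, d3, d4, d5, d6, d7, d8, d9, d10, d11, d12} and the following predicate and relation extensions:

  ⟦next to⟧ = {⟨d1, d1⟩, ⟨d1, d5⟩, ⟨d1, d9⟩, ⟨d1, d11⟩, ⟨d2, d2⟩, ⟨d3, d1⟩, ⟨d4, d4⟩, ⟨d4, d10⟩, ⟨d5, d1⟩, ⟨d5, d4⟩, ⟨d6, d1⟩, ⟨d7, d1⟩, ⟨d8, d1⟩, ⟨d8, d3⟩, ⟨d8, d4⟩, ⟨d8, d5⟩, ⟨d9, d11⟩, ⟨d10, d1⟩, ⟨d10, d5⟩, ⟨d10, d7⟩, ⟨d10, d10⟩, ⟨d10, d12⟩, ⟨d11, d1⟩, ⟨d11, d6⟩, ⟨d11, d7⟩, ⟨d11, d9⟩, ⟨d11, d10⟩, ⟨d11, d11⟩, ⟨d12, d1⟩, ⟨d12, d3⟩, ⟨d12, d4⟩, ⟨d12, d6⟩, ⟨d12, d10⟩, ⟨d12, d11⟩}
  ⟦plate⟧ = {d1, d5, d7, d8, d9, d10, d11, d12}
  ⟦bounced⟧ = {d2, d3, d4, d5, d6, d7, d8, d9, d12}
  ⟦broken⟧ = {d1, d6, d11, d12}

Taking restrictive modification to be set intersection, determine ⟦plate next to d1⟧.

⟦next to d1⟧ = {x : ⟨x, d1⟩ ∈ ⟦next to⟧} = {d1, d3, d5, d6, d7, d8, d10, d11, d12}
⟦plate⟧ = {d1, d5, d7, d8, d9, d10, d11, d12}
… ∩ ⟦next to d1⟧ = {d1, d5, d7, d8, d9, d10, d11, d12} ∩ {d1, d3, d5, d6, d7, d8, d10, d11, d12} = {d1, d5, d7, d8, d10, d11, d12}
So ⟦plate next to d1⟧ = {d1, d5, d7, d8, d10, d11, d12}.

{d1, d5, d7, d8, d10, d11, d12}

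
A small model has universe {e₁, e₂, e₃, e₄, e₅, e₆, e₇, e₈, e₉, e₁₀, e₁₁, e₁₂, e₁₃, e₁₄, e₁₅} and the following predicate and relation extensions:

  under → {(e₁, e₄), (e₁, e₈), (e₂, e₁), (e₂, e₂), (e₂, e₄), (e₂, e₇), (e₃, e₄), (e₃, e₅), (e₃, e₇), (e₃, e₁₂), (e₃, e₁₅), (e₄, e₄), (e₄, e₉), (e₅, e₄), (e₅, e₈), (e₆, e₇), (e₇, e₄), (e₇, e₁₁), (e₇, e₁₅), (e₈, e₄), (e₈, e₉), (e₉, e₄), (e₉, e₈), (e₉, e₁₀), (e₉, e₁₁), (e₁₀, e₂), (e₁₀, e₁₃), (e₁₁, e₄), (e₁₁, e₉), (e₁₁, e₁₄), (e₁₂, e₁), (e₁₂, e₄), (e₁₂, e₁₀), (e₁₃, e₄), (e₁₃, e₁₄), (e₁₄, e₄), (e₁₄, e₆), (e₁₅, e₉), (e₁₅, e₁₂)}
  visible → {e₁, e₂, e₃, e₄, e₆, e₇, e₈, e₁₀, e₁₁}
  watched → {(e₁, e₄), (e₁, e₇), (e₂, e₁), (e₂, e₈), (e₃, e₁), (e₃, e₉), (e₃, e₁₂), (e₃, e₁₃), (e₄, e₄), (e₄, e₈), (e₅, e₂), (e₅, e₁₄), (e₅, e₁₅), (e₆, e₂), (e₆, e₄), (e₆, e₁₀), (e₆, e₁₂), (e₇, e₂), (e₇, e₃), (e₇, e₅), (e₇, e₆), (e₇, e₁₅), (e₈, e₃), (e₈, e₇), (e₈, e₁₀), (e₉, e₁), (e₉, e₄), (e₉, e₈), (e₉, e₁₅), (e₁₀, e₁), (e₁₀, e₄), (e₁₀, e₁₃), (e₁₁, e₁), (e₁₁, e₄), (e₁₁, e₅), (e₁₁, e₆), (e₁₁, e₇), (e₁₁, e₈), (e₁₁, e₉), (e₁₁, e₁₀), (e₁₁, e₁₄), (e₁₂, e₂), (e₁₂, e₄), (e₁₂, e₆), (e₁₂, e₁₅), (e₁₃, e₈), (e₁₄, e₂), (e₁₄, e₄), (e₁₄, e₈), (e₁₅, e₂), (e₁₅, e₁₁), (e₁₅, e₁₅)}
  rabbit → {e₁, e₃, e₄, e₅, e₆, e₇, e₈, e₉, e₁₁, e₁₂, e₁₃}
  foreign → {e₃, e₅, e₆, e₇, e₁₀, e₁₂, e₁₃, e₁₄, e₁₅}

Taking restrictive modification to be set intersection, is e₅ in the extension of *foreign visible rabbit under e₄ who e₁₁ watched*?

no

⟦under e₄⟧ = {x : ⟨x, e₄⟩ ∈ ⟦under⟧} = {e₁, e₂, e₃, e₄, e₅, e₇, e₈, e₉, e₁₁, e₁₂, e₁₃, e₁₄}
⟦who e₁₁ watched⟧ = {x : ⟨e₁₁, x⟩ ∈ ⟦watched⟧} = {e₁, e₄, e₅, e₆, e₇, e₈, e₉, e₁₀, e₁₄}
⟦rabbit⟧ = {e₁, e₃, e₄, e₅, e₆, e₇, e₈, e₉, e₁₁, e₁₂, e₁₃}
… ∩ ⟦under e₄⟧ = {e₁, e₃, e₄, e₅, e₆, e₇, e₈, e₉, e₁₁, e₁₂, e₁₃} ∩ {e₁, e₂, e₃, e₄, e₅, e₇, e₈, e₉, e₁₁, e₁₂, e₁₃, e₁₄} = {e₁, e₃, e₄, e₅, e₇, e₈, e₉, e₁₁, e₁₂, e₁₃}
… ∩ ⟦who e₁₁ watched⟧ = {e₁, e₃, e₄, e₅, e₇, e₈, e₉, e₁₁, e₁₂, e₁₃} ∩ {e₁, e₄, e₅, e₆, e₇, e₈, e₉, e₁₀, e₁₄} = {e₁, e₄, e₅, e₇, e₈, e₉}
… ∩ ⟦foreign⟧ = {e₁, e₄, e₅, e₇, e₈, e₉} ∩ {e₃, e₅, e₆, e₇, e₁₀, e₁₂, e₁₃, e₁₄, e₁₅} = {e₅, e₇}
… ∩ ⟦visible⟧ = {e₅, e₇} ∩ {e₁, e₂, e₃, e₄, e₆, e₇, e₈, e₁₀, e₁₁} = {e₇}
⟦foreign visible rabbit under e₄ who e₁₁ watched⟧ = {e₇}; e₅ ∉ this set.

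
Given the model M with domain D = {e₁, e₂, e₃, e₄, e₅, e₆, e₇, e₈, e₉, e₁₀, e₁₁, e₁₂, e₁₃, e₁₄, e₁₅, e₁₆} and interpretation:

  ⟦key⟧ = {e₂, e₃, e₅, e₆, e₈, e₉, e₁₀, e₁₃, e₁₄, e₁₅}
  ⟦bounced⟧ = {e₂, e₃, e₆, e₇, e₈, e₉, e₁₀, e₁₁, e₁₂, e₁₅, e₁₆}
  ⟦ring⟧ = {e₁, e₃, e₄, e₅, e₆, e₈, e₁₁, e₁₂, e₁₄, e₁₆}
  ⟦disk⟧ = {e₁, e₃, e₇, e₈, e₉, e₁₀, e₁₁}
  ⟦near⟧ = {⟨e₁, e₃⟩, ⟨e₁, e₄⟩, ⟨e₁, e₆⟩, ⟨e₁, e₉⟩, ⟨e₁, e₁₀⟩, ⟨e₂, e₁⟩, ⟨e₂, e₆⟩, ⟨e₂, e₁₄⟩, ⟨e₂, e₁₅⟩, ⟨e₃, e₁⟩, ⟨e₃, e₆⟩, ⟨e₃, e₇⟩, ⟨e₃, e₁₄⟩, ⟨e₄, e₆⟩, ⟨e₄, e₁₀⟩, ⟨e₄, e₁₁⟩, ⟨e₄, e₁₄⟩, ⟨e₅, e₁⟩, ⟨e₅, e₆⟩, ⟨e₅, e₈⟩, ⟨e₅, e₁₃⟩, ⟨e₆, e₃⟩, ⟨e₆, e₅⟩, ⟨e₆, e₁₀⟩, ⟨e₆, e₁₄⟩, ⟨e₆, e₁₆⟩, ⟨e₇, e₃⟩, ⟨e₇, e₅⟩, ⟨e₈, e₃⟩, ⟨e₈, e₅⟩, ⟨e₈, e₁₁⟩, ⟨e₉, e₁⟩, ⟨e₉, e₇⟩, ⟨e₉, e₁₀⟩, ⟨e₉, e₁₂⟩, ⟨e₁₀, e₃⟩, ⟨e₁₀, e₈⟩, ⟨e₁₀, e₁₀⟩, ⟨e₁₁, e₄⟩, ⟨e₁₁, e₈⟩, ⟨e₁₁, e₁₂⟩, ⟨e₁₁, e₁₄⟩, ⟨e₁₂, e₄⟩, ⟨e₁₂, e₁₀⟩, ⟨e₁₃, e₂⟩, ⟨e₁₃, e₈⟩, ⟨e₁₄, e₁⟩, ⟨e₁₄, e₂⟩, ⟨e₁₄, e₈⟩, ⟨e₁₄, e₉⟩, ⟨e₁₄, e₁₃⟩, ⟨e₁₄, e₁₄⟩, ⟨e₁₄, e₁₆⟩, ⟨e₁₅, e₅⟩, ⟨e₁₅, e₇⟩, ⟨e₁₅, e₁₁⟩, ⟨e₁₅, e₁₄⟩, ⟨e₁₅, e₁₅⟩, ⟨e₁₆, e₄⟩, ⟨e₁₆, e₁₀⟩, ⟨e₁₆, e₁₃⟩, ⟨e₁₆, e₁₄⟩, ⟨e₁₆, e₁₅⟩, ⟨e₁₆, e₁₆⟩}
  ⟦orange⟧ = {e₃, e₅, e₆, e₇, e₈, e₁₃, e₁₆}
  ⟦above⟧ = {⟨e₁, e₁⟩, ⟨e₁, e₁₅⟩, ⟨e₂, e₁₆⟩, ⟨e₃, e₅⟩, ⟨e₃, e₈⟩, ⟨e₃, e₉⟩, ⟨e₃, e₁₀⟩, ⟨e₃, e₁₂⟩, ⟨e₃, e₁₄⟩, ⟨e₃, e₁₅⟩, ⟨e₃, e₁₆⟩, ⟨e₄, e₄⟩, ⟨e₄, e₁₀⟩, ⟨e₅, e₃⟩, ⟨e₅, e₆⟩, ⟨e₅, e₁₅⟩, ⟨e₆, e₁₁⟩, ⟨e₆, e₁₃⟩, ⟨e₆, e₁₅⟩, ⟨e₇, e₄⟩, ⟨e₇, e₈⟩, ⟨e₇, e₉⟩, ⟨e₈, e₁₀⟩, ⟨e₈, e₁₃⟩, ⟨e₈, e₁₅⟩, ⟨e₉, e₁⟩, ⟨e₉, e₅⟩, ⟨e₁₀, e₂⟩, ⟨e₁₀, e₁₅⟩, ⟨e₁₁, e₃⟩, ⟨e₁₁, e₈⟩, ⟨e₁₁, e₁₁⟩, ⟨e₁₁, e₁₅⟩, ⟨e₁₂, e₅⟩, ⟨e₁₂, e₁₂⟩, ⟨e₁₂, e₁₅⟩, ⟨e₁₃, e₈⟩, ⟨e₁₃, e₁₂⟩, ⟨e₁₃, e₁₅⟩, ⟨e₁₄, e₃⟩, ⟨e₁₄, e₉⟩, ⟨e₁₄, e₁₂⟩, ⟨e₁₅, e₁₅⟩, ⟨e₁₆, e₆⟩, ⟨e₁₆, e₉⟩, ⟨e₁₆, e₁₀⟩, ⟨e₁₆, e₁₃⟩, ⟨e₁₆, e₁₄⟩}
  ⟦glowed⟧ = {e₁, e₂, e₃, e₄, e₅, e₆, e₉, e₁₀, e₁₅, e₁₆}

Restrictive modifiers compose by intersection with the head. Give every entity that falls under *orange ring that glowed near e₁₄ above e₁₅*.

{e₃, e₆}

⟦that glowed⟧ = ⟦glowed⟧ = {e₁, e₂, e₃, e₄, e₅, e₆, e₉, e₁₀, e₁₅, e₁₆}
⟦near e₁₄⟧ = {x : ⟨x, e₁₄⟩ ∈ ⟦near⟧} = {e₂, e₃, e₄, e₆, e₁₁, e₁₄, e₁₅, e₁₆}
⟦above e₁₅⟧ = {x : ⟨x, e₁₅⟩ ∈ ⟦above⟧} = {e₁, e₃, e₅, e₆, e₈, e₁₀, e₁₁, e₁₂, e₁₃, e₁₅}
⟦ring⟧ = {e₁, e₃, e₄, e₅, e₆, e₈, e₁₁, e₁₂, e₁₄, e₁₆}
… ∩ ⟦that glowed⟧ = {e₁, e₃, e₄, e₅, e₆, e₈, e₁₁, e₁₂, e₁₄, e₁₆} ∩ {e₁, e₂, e₃, e₄, e₅, e₆, e₉, e₁₀, e₁₅, e₁₆} = {e₁, e₃, e₄, e₅, e₆, e₁₆}
… ∩ ⟦near e₁₄⟧ = {e₁, e₃, e₄, e₅, e₆, e₁₆} ∩ {e₂, e₃, e₄, e₆, e₁₁, e₁₄, e₁₅, e₁₆} = {e₃, e₄, e₆, e₁₆}
… ∩ ⟦above e₁₅⟧ = {e₃, e₄, e₆, e₁₆} ∩ {e₁, e₃, e₅, e₆, e₈, e₁₀, e₁₁, e₁₂, e₁₃, e₁₅} = {e₃, e₆}
… ∩ ⟦orange⟧ = {e₃, e₆} ∩ {e₃, e₅, e₆, e₇, e₈, e₁₃, e₁₆} = {e₃, e₆}
So ⟦orange ring that glowed near e₁₄ above e₁₅⟧ = {e₃, e₆}.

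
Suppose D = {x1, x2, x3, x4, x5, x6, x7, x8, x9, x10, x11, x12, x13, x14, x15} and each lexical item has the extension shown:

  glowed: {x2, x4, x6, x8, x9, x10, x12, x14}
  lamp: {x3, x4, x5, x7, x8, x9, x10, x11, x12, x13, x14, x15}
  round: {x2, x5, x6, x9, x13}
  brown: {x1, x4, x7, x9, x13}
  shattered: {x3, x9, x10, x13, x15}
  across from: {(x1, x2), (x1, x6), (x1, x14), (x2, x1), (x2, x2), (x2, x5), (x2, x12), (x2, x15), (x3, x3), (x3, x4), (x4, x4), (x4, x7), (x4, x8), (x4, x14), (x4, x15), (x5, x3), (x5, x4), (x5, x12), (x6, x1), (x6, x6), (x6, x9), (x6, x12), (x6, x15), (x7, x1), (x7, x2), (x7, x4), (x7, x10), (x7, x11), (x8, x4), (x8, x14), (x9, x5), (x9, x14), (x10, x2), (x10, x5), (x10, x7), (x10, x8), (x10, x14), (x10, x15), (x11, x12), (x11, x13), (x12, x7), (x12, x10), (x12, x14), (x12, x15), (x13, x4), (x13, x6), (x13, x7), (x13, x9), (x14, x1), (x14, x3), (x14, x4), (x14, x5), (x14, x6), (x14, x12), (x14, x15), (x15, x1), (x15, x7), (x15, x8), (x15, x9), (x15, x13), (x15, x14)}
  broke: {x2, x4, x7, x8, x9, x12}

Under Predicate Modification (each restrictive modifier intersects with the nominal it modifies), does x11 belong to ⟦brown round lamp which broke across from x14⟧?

no

⟦which broke⟧ = ⟦broke⟧ = {x2, x4, x7, x8, x9, x12}
⟦across from x14⟧ = {x : ⟨x, x14⟩ ∈ ⟦across from⟧} = {x1, x4, x8, x9, x10, x12, x15}
⟦lamp⟧ = {x3, x4, x5, x7, x8, x9, x10, x11, x12, x13, x14, x15}
… ∩ ⟦which broke⟧ = {x3, x4, x5, x7, x8, x9, x10, x11, x12, x13, x14, x15} ∩ {x2, x4, x7, x8, x9, x12} = {x4, x7, x8, x9, x12}
… ∩ ⟦across from x14⟧ = {x4, x7, x8, x9, x12} ∩ {x1, x4, x8, x9, x10, x12, x15} = {x4, x8, x9, x12}
… ∩ ⟦brown⟧ = {x4, x8, x9, x12} ∩ {x1, x4, x7, x9, x13} = {x4, x9}
… ∩ ⟦round⟧ = {x4, x9} ∩ {x2, x5, x6, x9, x13} = {x9}
⟦brown round lamp which broke across from x14⟧ = {x9}; x11 ∉ this set.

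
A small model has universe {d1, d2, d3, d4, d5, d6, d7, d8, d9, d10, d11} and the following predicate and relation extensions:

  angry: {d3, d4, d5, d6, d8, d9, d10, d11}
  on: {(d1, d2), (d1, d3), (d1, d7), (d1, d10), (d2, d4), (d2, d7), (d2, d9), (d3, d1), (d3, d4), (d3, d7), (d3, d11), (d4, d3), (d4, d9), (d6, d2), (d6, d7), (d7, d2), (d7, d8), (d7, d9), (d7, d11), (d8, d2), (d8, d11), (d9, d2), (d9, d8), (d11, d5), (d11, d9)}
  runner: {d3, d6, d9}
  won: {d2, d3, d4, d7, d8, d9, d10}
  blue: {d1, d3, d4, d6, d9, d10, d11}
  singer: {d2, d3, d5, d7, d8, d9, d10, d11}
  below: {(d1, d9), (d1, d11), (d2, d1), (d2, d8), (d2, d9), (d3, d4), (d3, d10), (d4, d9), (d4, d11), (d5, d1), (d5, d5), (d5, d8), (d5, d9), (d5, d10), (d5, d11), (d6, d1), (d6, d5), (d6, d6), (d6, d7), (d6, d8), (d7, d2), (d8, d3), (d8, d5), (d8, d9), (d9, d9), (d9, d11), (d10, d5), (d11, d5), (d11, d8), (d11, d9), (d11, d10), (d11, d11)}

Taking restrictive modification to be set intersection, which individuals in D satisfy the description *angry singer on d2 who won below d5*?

⟦on d2⟧ = {x : ⟨x, d2⟩ ∈ ⟦on⟧} = {d1, d6, d7, d8, d9}
⟦who won⟧ = ⟦won⟧ = {d2, d3, d4, d7, d8, d9, d10}
⟦below d5⟧ = {x : ⟨x, d5⟩ ∈ ⟦below⟧} = {d5, d6, d8, d10, d11}
⟦singer⟧ = {d2, d3, d5, d7, d8, d9, d10, d11}
… ∩ ⟦on d2⟧ = {d2, d3, d5, d7, d8, d9, d10, d11} ∩ {d1, d6, d7, d8, d9} = {d7, d8, d9}
… ∩ ⟦who won⟧ = {d7, d8, d9} ∩ {d2, d3, d4, d7, d8, d9, d10} = {d7, d8, d9}
… ∩ ⟦below d5⟧ = {d7, d8, d9} ∩ {d5, d6, d8, d10, d11} = {d8}
… ∩ ⟦angry⟧ = {d8} ∩ {d3, d4, d5, d6, d8, d9, d10, d11} = {d8}
So ⟦angry singer on d2 who won below d5⟧ = {d8}.

{d8}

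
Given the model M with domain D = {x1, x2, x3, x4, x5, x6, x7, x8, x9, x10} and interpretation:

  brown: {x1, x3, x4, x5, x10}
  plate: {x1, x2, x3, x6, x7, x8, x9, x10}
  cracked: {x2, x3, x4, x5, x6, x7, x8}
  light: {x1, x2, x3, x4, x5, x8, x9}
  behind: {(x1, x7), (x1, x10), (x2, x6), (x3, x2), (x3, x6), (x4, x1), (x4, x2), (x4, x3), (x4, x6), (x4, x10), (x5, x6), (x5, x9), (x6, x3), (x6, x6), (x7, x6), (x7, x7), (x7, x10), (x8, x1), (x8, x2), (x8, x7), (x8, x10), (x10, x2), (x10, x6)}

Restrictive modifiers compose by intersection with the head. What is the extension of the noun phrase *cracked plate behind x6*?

{x2, x3, x6, x7}

⟦behind x6⟧ = {x : ⟨x, x6⟩ ∈ ⟦behind⟧} = {x2, x3, x4, x5, x6, x7, x10}
⟦plate⟧ = {x1, x2, x3, x6, x7, x8, x9, x10}
… ∩ ⟦behind x6⟧ = {x1, x2, x3, x6, x7, x8, x9, x10} ∩ {x2, x3, x4, x5, x6, x7, x10} = {x2, x3, x6, x7, x10}
… ∩ ⟦cracked⟧ = {x2, x3, x6, x7, x10} ∩ {x2, x3, x4, x5, x6, x7, x8} = {x2, x3, x6, x7}
So ⟦cracked plate behind x6⟧ = {x2, x3, x6, x7}.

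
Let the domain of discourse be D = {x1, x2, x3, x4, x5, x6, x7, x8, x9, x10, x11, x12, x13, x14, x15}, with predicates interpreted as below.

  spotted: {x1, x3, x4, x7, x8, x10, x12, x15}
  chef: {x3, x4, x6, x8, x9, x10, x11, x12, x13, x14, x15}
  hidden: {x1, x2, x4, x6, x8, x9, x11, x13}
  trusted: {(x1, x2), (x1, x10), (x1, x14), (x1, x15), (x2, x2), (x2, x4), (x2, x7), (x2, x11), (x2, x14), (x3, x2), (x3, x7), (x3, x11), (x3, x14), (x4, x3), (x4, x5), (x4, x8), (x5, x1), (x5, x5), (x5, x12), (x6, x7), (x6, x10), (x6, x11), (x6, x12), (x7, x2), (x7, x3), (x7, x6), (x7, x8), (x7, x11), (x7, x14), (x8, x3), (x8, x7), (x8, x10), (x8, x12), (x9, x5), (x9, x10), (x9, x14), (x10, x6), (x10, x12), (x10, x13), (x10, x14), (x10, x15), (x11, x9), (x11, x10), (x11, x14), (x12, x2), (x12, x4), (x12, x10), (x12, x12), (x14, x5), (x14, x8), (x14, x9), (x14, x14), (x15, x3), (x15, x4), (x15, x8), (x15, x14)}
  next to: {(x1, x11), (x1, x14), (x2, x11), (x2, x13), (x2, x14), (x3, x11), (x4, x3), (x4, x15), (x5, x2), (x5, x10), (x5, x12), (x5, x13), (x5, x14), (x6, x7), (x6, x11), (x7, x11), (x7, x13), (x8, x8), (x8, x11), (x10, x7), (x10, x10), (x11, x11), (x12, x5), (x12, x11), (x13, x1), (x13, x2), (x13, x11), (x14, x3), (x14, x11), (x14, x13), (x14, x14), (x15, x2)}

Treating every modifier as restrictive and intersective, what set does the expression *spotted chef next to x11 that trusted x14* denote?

⟦next to x11⟧ = {x : ⟨x, x11⟩ ∈ ⟦next to⟧} = {x1, x2, x3, x6, x7, x8, x11, x12, x13, x14}
⟦that trusted x14⟧ = {x : ⟨x, x14⟩ ∈ ⟦trusted⟧} = {x1, x2, x3, x7, x9, x10, x11, x14, x15}
⟦chef⟧ = {x3, x4, x6, x8, x9, x10, x11, x12, x13, x14, x15}
… ∩ ⟦next to x11⟧ = {x3, x4, x6, x8, x9, x10, x11, x12, x13, x14, x15} ∩ {x1, x2, x3, x6, x7, x8, x11, x12, x13, x14} = {x3, x6, x8, x11, x12, x13, x14}
… ∩ ⟦that trusted x14⟧ = {x3, x6, x8, x11, x12, x13, x14} ∩ {x1, x2, x3, x7, x9, x10, x11, x14, x15} = {x3, x11, x14}
… ∩ ⟦spotted⟧ = {x3, x11, x14} ∩ {x1, x3, x4, x7, x8, x10, x12, x15} = {x3}
So ⟦spotted chef next to x11 that trusted x14⟧ = {x3}.

{x3}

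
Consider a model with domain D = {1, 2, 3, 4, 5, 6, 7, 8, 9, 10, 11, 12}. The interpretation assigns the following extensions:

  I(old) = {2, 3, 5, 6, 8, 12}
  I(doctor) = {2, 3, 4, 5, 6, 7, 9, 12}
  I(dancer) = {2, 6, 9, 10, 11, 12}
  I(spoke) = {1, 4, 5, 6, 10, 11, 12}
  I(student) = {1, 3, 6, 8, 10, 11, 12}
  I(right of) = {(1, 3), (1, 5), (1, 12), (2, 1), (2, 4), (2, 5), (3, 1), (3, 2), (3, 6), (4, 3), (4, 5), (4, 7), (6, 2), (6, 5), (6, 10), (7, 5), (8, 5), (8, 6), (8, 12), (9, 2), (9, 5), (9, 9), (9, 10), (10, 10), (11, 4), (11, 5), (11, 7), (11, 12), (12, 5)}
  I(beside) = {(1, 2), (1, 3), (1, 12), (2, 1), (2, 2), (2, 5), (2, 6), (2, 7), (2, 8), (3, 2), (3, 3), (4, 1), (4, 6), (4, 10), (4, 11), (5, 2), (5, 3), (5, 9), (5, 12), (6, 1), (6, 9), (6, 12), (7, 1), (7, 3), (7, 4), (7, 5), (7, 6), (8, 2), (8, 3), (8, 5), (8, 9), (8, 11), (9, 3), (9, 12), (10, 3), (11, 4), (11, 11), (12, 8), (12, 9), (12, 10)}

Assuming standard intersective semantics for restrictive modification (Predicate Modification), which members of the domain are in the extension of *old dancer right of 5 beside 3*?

{}

⟦right of 5⟧ = {x : ⟨x, 5⟩ ∈ ⟦right of⟧} = {1, 2, 4, 6, 7, 8, 9, 11, 12}
⟦beside 3⟧ = {x : ⟨x, 3⟩ ∈ ⟦beside⟧} = {1, 3, 5, 7, 8, 9, 10}
⟦dancer⟧ = {2, 6, 9, 10, 11, 12}
… ∩ ⟦right of 5⟧ = {2, 6, 9, 10, 11, 12} ∩ {1, 2, 4, 6, 7, 8, 9, 11, 12} = {2, 6, 9, 11, 12}
… ∩ ⟦beside 3⟧ = {2, 6, 9, 11, 12} ∩ {1, 3, 5, 7, 8, 9, 10} = {9}
… ∩ ⟦old⟧ = {9} ∩ {2, 3, 5, 6, 8, 12} = ∅
So ⟦old dancer right of 5 beside 3⟧ = {}.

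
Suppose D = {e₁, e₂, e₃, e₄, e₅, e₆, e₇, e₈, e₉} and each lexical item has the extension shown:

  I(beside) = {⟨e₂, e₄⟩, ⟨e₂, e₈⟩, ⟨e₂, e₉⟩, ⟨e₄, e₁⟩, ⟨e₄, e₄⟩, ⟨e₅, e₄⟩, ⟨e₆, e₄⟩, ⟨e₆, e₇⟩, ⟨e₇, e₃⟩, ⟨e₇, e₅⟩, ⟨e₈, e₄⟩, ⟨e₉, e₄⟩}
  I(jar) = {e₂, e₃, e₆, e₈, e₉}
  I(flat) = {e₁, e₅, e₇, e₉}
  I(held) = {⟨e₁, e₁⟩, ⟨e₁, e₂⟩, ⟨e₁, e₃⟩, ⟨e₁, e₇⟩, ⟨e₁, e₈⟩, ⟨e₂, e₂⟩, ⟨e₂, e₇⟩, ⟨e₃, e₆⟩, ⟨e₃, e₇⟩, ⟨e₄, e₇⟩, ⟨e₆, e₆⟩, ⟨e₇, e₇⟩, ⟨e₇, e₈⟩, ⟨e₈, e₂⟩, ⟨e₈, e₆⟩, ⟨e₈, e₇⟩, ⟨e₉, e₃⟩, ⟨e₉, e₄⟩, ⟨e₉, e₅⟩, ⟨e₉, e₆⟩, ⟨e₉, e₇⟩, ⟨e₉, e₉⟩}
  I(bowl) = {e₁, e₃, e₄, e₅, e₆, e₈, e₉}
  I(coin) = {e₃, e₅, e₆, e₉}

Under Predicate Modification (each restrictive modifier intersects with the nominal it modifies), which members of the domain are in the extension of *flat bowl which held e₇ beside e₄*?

{e₉}

⟦which held e₇⟧ = {x : ⟨x, e₇⟩ ∈ ⟦held⟧} = {e₁, e₂, e₃, e₄, e₇, e₈, e₉}
⟦beside e₄⟧ = {x : ⟨x, e₄⟩ ∈ ⟦beside⟧} = {e₂, e₄, e₅, e₆, e₈, e₉}
⟦bowl⟧ = {e₁, e₃, e₄, e₅, e₆, e₈, e₉}
… ∩ ⟦which held e₇⟧ = {e₁, e₃, e₄, e₅, e₆, e₈, e₉} ∩ {e₁, e₂, e₃, e₄, e₇, e₈, e₉} = {e₁, e₃, e₄, e₈, e₉}
… ∩ ⟦beside e₄⟧ = {e₁, e₃, e₄, e₈, e₉} ∩ {e₂, e₄, e₅, e₆, e₈, e₉} = {e₄, e₈, e₉}
… ∩ ⟦flat⟧ = {e₄, e₈, e₉} ∩ {e₁, e₅, e₇, e₉} = {e₉}
So ⟦flat bowl which held e₇ beside e₄⟧ = {e₉}.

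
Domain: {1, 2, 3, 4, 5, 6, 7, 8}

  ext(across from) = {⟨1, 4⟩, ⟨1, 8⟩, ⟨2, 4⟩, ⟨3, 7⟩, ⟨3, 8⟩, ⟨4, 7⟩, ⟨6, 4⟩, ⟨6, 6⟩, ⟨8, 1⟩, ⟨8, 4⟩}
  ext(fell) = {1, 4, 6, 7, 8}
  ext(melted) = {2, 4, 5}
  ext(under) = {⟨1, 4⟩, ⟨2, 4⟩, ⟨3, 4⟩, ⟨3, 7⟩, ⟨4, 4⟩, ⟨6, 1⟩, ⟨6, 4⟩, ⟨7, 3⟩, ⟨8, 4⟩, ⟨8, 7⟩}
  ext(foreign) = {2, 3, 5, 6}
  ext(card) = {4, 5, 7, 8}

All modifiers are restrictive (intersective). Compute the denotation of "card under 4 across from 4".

⟦under 4⟧ = {x : ⟨x, 4⟩ ∈ ⟦under⟧} = {1, 2, 3, 4, 6, 8}
⟦across from 4⟧ = {x : ⟨x, 4⟩ ∈ ⟦across from⟧} = {1, 2, 6, 8}
⟦card⟧ = {4, 5, 7, 8}
… ∩ ⟦under 4⟧ = {4, 5, 7, 8} ∩ {1, 2, 3, 4, 6, 8} = {4, 8}
… ∩ ⟦across from 4⟧ = {4, 8} ∩ {1, 2, 6, 8} = {8}
So ⟦card under 4 across from 4⟧ = {8}.

{8}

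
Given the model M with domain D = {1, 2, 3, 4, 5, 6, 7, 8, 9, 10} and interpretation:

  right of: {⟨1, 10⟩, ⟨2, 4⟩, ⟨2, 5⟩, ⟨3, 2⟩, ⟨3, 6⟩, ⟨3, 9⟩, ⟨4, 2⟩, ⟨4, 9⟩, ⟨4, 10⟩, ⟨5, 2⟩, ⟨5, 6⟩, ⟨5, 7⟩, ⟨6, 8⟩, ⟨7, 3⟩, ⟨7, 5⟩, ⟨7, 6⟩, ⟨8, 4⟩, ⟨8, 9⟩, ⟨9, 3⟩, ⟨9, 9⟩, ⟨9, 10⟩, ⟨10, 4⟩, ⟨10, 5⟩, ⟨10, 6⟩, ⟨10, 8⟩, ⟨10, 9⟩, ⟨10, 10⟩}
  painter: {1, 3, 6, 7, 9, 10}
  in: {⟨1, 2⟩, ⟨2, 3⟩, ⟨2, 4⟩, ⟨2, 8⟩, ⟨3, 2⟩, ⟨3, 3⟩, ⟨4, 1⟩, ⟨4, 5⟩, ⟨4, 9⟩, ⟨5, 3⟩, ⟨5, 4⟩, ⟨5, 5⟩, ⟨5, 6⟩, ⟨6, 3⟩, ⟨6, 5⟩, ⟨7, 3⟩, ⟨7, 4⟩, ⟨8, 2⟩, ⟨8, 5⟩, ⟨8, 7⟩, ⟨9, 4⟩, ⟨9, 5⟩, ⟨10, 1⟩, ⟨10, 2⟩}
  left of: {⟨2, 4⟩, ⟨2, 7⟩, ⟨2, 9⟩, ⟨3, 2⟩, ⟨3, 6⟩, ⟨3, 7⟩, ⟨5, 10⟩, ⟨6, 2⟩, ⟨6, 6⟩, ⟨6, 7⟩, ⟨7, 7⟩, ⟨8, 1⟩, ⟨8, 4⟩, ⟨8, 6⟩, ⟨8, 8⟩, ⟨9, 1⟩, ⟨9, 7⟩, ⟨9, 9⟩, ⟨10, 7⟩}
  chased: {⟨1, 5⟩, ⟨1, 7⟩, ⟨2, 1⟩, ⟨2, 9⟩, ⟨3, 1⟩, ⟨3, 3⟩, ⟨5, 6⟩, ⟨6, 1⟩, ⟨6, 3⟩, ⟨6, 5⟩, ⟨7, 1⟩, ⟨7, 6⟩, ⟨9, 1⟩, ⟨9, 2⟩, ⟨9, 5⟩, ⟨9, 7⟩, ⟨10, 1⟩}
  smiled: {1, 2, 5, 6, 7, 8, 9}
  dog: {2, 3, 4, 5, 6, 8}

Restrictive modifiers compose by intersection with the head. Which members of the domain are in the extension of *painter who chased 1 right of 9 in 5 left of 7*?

{9}

⟦who chased 1⟧ = {x : ⟨x, 1⟩ ∈ ⟦chased⟧} = {2, 3, 6, 7, 9, 10}
⟦right of 9⟧ = {x : ⟨x, 9⟩ ∈ ⟦right of⟧} = {3, 4, 8, 9, 10}
⟦in 5⟧ = {x : ⟨x, 5⟩ ∈ ⟦in⟧} = {4, 5, 6, 8, 9}
⟦left of 7⟧ = {x : ⟨x, 7⟩ ∈ ⟦left of⟧} = {2, 3, 6, 7, 9, 10}
⟦painter⟧ = {1, 3, 6, 7, 9, 10}
… ∩ ⟦who chased 1⟧ = {1, 3, 6, 7, 9, 10} ∩ {2, 3, 6, 7, 9, 10} = {3, 6, 7, 9, 10}
… ∩ ⟦right of 9⟧ = {3, 6, 7, 9, 10} ∩ {3, 4, 8, 9, 10} = {3, 9, 10}
… ∩ ⟦in 5⟧ = {3, 9, 10} ∩ {4, 5, 6, 8, 9} = {9}
… ∩ ⟦left of 7⟧ = {9} ∩ {2, 3, 6, 7, 9, 10} = {9}
So ⟦painter who chased 1 right of 9 in 5 left of 7⟧ = {9}.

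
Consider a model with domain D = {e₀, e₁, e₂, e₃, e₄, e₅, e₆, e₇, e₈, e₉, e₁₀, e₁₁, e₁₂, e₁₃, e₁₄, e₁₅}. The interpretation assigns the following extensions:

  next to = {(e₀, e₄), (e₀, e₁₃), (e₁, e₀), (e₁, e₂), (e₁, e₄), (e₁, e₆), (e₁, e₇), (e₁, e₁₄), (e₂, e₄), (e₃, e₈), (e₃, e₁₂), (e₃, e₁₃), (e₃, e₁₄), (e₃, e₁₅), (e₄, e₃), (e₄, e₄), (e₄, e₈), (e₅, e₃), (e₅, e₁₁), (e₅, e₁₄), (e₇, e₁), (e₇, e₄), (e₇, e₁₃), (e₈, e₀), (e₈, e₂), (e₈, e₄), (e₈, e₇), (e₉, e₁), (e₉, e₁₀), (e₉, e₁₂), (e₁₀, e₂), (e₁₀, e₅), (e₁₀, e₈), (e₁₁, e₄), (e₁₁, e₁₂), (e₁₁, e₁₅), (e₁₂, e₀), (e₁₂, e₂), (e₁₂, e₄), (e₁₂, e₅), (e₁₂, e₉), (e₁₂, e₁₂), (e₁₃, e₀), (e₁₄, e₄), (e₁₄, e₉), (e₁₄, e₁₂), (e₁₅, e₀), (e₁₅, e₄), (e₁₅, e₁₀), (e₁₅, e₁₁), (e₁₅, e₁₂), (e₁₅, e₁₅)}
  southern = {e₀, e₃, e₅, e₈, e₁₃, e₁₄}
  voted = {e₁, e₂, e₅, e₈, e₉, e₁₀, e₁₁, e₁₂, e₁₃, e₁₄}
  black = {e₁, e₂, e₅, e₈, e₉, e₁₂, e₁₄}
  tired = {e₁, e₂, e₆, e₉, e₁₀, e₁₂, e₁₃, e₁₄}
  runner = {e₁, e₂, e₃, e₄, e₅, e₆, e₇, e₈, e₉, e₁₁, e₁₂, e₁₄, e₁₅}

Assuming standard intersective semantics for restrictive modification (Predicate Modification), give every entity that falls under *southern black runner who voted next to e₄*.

⟦who voted⟧ = ⟦voted⟧ = {e₁, e₂, e₅, e₈, e₉, e₁₀, e₁₁, e₁₂, e₁₃, e₁₄}
⟦next to e₄⟧ = {x : ⟨x, e₄⟩ ∈ ⟦next to⟧} = {e₀, e₁, e₂, e₄, e₇, e₈, e₁₁, e₁₂, e₁₄, e₁₅}
⟦runner⟧ = {e₁, e₂, e₃, e₄, e₅, e₆, e₇, e₈, e₉, e₁₁, e₁₂, e₁₄, e₁₅}
… ∩ ⟦who voted⟧ = {e₁, e₂, e₃, e₄, e₅, e₆, e₇, e₈, e₉, e₁₁, e₁₂, e₁₄, e₁₅} ∩ {e₁, e₂, e₅, e₈, e₉, e₁₀, e₁₁, e₁₂, e₁₃, e₁₄} = {e₁, e₂, e₅, e₈, e₉, e₁₁, e₁₂, e₁₄}
… ∩ ⟦next to e₄⟧ = {e₁, e₂, e₅, e₈, e₉, e₁₁, e₁₂, e₁₄} ∩ {e₀, e₁, e₂, e₄, e₇, e₈, e₁₁, e₁₂, e₁₄, e₁₅} = {e₁, e₂, e₈, e₁₁, e₁₂, e₁₄}
… ∩ ⟦southern⟧ = {e₁, e₂, e₈, e₁₁, e₁₂, e₁₄} ∩ {e₀, e₃, e₅, e₈, e₁₃, e₁₄} = {e₈, e₁₄}
… ∩ ⟦black⟧ = {e₈, e₁₄} ∩ {e₁, e₂, e₅, e₈, e₉, e₁₂, e₁₄} = {e₈, e₁₄}
So ⟦southern black runner who voted next to e₄⟧ = {e₈, e₁₄}.

{e₈, e₁₄}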